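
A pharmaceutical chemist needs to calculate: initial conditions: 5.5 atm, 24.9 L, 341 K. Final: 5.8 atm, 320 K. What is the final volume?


P1V1/T1 = P2V2/T2
V2 = P1V1T2/(T1P2)
= 5.5×24.9×320/(341×5.8)
= 22.158 L

22.158 L


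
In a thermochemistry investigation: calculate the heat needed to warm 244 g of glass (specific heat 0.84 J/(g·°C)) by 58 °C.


q = mcΔT = 244 × 0.84 × 58
= 11887.68 J

11887.68 J


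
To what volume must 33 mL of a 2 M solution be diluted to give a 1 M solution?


C1V1 = C2V2
2 × 33 = 1 × V2
V2 = 66/1 = 66.0 mL

66.0 mL


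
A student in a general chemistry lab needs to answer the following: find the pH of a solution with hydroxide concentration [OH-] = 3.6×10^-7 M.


pOH = -log10([OH-]) = -log10(3.6×10^-7)
= 7 - log10(3.6) = 6.44
pH = 14 - pOH = 14 - 6.44 = 7.56

7.56


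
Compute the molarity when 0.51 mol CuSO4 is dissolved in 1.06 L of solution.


M = n/V = 0.51/1.06 = 0.481 mol/L

0.481 M


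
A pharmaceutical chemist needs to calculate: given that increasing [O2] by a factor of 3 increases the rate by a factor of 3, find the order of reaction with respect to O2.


rate ∝ [O2]^n
3^n = 3 → n = 1
Order in O2: 1

1


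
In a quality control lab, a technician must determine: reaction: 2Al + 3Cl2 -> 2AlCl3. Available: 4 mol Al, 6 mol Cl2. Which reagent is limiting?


Mole ratio available / coefficient:
  Al: 4/2 = 2.000
  Cl2: 6/3 = 2.000
Smaller ratio is limiting.

neither (stoichiometric); Al and Cl2 are fully consumed


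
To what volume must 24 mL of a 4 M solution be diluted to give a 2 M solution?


C1V1 = C2V2
4 × 24 = 2 × V2
V2 = 96/2 = 48.0 mL

48.0 mL


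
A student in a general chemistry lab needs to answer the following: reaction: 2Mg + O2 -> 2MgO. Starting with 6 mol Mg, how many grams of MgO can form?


Mole ratio MgO:Mg = 2:2
n(MgO) = 6 × 2/2 = 6.000 mol
mass = 6.000 × 40.31 = 241.86 g

241.86 g


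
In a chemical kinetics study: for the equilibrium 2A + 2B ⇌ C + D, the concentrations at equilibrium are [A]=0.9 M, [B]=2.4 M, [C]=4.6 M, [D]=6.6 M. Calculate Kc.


Kc = [C][D]/([A]^2[B]^2)
= (4.6^1 × 6.6^1)/(0.9^2 × 2.4^2)
= 30.36/4.6656
= 6.507

6.507


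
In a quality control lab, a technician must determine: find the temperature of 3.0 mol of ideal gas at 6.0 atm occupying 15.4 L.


PV = nRT  (R = 0.08206 L·atm/(mol·K))
T = PV/(nR) = 6.0×15.4/(3.0×0.08206)
= 92.40/0.246180
= 375.34 K

375.34 K


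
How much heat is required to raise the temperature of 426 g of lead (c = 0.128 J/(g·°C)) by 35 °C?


q = mcΔT = 426 × 0.128 × 35
= 1908.48 J

1908.48 J


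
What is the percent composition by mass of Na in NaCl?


M(NaCl) = 1×22.99 + 1×35.45 = 58.44 g/mol
Mass of Na = 1 × 22.99 = 22.99 g/mol
% Na = 22.99/58.44 × 100 = 39.34%

39.34%


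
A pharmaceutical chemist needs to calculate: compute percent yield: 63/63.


% yield = actual/theoretical × 100
= 63/63 × 100
= 100.0%

100.0%


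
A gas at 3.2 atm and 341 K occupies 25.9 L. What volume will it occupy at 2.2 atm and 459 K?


P1V1/T1 = P2V2/T2
V2 = P1V1T2/(T1P2)
= 3.2×25.9×459/(341×2.2)
= 50.709 L

50.709 L


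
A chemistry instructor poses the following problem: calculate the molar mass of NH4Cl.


M(NH4Cl) = 1×14.01 + 4×1.008 + 1×35.45
= 14.01 + 4.03 + 35.45
= 53.49 g/mol

53.49 g/mol


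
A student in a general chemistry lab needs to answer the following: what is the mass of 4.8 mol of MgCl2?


M(MgCl2) = 95.21 g/mol
mass = n × M = 4.8 × 95.21 = 457.01 g

457.01 g


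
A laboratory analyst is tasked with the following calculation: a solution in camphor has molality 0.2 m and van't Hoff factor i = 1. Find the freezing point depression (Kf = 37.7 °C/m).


ΔTf = Kf × m × i
= 37.7 × 0.2 × 1
= 7.54 °C

7.54 °C


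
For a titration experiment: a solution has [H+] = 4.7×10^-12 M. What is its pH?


pH = -log10([H+]) = -log10(4.7×10^-12)
= 12 - log10(4.7)
= 12 - 0.67
= 11.33

11.33


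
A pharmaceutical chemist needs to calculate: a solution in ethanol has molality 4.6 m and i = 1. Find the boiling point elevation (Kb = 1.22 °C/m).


ΔTb = Kb × m × i
= 1.22 × 4.6 × 1
= 5.612 °C

5.612 °C


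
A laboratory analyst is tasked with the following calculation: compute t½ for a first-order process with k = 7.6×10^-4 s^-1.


t½ = ln2/k = 0.693147/(7.6×10^-4 s^-1)
= 912.0 s

912.0 s


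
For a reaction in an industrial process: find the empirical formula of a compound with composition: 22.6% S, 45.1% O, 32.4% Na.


Assume 100 g sample. Moles of each element:
  S: 22.6/32.07 = 0.705 mol
  O: 45.1/16.0 = 2.819 mol
  Na: 32.4/22.99 = 1.409 mol
Divide by smallest (0.705):
  S: 0.705/0.705 = 1.0
  O: 2.819/0.705 = 4.0
  Na: 1.409/0.705 = 2.0
Empirical formula: Na2SO4

Na2SO4


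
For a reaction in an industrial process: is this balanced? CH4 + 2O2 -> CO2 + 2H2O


Equation: CH4 + 2O2 -> CO2 + 2H2O
Check atoms: C: 1=1, H: 4=4, O: 4=4
Balanced

Yes, balanced


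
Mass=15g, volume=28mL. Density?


ρ = mass/volume
= 15/28
= 0.536 g/mL

0.536 g/mL


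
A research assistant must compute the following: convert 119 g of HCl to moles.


M(HCl) = 36.46 g/mol
n = mass/M = 119/36.46 = 3.2639 mol

3.2639 mol


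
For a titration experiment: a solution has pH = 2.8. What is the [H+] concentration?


[H+] = 10^(-pH) = 10^(-2.8)
= 1.58×10^-3 M

1.58×10^-3 M


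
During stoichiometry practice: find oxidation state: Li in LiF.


Group 1 metal: +1
Oxidation number: +1

+1


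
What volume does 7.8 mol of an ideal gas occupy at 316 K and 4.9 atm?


PV = nRT  (R = 0.08206 L·atm/(mol·K))
V = nRT/P = 7.8×0.08206×316/4.9
= 41.278 L

41.278 L


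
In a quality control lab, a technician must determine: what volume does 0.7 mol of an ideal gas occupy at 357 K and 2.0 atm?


PV = nRT  (R = 0.08206 L·atm/(mol·K))
V = nRT/P = 0.7×0.08206×357/2.0
= 10.253 L

10.253 L


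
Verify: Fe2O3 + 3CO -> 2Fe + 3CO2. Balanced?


Equation: Fe2O3 + 3CO -> 2Fe + 3CO2
Check atoms: C: 3=3, Fe: 2=2, O: 6=6
Balanced

Yes, balanced


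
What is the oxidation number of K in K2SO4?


Group 1 metal: +1
Oxidation number: +1

+1


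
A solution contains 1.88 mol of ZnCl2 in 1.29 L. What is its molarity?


M = n/V = 1.88/1.29 = 1.457 mol/L

1.457 M


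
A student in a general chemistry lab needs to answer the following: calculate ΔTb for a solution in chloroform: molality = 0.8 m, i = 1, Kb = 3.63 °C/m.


ΔTb = Kb × m × i
= 3.63 × 0.8 × 1
= 2.904 °C

2.904 °C


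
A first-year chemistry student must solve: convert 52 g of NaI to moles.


M(NaI) = 149.89 g/mol
n = mass/M = 52/149.89 = 0.3469 mol

0.3469 mol


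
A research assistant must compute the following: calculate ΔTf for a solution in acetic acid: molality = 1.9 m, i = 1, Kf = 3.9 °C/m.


ΔTf = Kf × m × i
= 3.9 × 1.9 × 1
= 7.41 °C

7.41 °C


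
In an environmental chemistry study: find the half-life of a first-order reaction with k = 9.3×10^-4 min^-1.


t½ = ln2/k = 0.693147/(9.3×10^-4 min^-1)
= 745.3 min

745.3 min


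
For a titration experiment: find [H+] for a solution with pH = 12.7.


[H+] = 10^(-pH) = 10^(-12.7)
= 2.0×10^-13 M

2.0×10^-13 M


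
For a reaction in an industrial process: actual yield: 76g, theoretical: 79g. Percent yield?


% yield = actual/theoretical × 100
= 76/79 × 100
= 96.2%

96.2%


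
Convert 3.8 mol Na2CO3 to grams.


M(Na2CO3) = 105.99 g/mol
mass = n × M = 3.8 × 105.99 = 402.76 g

402.76 g


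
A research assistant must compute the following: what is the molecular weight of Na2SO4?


M(Na2SO4) = 2×22.99 + 1×32.07 + 4×16.0
= 45.98 + 32.07 + 64.0
= 142.05 g/mol

142.05 g/mol


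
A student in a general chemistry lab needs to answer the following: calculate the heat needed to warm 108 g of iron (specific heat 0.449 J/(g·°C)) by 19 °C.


q = mcΔT = 108 × 0.449 × 19
= 921.35 J

921.35 J


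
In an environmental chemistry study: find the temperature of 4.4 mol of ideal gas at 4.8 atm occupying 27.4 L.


PV = nRT  (R = 0.08206 L·atm/(mol·K))
T = PV/(nR) = 4.8×27.4/(4.4×0.08206)
= 131.52/0.361064
= 364.26 K

364.26 K


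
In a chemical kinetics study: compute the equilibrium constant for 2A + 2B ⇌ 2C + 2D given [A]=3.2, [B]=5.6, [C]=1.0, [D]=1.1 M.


Kc = [C]^2[D]^2/([A]^2[B]^2)
= (1.0^2 × 1.1^2)/(3.2^2 × 5.6^2)
= 1.21/321.1264
= 0.003768

0.003768


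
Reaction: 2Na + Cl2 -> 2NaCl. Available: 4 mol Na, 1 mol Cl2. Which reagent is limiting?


Mole ratio available / coefficient:
  Na: 4/2 = 2.000
  Cl2: 1/1 = 1.000
Smaller ratio is limiting.

Cl2


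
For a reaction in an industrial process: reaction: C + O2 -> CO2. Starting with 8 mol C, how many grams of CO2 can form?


Mole ratio CO2:C = 1:1
n(CO2) = 8 × 1/1 = 8.000 mol
mass = 8.000 × 44.01 = 352.08 g

352.08 g


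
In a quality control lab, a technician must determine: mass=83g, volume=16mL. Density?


ρ = mass/volume
= 83/16
= 5.188 g/mL

5.188 g/mL


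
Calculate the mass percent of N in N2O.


M(N2O) = 2×14.01 + 1×16.0 = 44.02 g/mol
Mass of N = 2 × 14.01 = 28.02 g/mol
% N = 28.02/44.02 × 100 = 63.65%

63.65%


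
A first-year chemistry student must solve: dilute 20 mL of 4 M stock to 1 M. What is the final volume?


C1V1 = C2V2
4 × 20 = 1 × V2
V2 = 80/1 = 80.0 mL

80.0 mL


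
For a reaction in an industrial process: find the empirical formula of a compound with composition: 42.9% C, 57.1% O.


Assume 100 g sample. Moles of each element:
  C: 42.9/12.01 = 3.572 mol
  O: 57.1/16.0 = 3.569 mol
Divide by smallest (3.569):
  C: 3.572/3.569 = 1.0
  O: 3.569/3.569 = 1.0
Empirical formula: CO

CO


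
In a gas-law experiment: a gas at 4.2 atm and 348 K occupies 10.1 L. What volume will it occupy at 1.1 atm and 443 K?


P1V1/T1 = P2V2/T2
V2 = P1V1T2/(T1P2)
= 4.2×10.1×443/(348×1.1)
= 49.091 L

49.091 L


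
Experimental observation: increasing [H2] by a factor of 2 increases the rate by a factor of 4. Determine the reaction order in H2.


rate ∝ [H2]^n
2^n = 4 → n = 2
Order in H2: 2

2


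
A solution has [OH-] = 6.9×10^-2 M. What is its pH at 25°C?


pOH = -log10([OH-]) = -log10(6.9×10^-2)
= 2 - log10(6.9) = 1.16
pH = 14 - pOH = 14 - 1.16 = 12.84

12.84


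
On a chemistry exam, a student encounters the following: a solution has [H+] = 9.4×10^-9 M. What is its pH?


pH = -log10([H+]) = -log10(9.4×10^-9)
= 9 - log10(9.4)
= 9 - 0.97
= 8.03

8.03


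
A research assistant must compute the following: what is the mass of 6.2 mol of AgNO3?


M(AgNO3) = 169.88 g/mol
mass = n × M = 6.2 × 169.88 = 1053.26 g

1053.26 g


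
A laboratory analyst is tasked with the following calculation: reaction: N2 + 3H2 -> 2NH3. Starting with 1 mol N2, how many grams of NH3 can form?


Mole ratio NH3:N2 = 2:1
n(NH3) = 1 × 2/1 = 2.000 mol
mass = 2.000 × 17.03 = 34.06 g

34.06 g


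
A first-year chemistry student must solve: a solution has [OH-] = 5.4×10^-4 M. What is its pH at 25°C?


pOH = -log10([OH-]) = -log10(5.4×10^-4)
= 4 - log10(5.4) = 3.27
pH = 14 - pOH = 14 - 3.27 = 10.73

10.73


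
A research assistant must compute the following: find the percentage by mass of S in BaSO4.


M(BaSO4) = 1×137.33 + 1×32.07 + 4×16.0 = 233.40 g/mol
Mass of S = 1 × 32.07 = 32.07 g/mol
% S = 32.07/233.40 × 100 = 13.74%

13.74%


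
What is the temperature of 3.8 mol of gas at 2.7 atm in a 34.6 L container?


PV = nRT  (R = 0.08206 L·atm/(mol·K))
T = PV/(nR) = 2.7×34.6/(3.8×0.08206)
= 93.42/0.311828
= 299.59 K

299.59 K


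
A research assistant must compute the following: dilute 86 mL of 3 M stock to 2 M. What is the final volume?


C1V1 = C2V2
3 × 86 = 2 × V2
V2 = 258/2 = 129.0 mL

129.0 mL


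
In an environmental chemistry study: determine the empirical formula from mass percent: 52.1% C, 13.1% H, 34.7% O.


Assume 100 g sample. Moles of each element:
  C: 52.1/12.01 = 4.338 mol
  H: 13.1/1.008 = 12.996 mol
  O: 34.7/16.0 = 2.169 mol
Divide by smallest (2.169):
  C: 4.338/2.169 = 2.0
  H: 12.996/2.169 = 5.99
  O: 2.169/2.169 = 1.0
Empirical formula: C2H6O

C2H6O


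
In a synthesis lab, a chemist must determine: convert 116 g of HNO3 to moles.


M(HNO3) = 63.02 g/mol
n = mass/M = 116/63.02 = 1.8407 mol

1.8407 mol


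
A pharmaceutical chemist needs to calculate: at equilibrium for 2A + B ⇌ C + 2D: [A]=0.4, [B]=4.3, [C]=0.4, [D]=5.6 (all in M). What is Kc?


Kc = [C][D]^2/([A]^2[B])
= (0.4^1 × 5.6^2)/(0.4^2 × 4.3^1)
= 12.544/0.688
= 18.23

18.23


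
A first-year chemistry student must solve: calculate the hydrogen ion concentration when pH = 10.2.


[H+] = 10^(-pH) = 10^(-10.2)
= 6.31×10^-11 M

6.31×10^-11 M


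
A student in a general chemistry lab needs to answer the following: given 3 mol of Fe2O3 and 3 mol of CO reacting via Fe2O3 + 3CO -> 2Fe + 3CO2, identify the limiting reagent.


Mole ratio available / coefficient:
  Fe2O3: 3/1 = 3.000
  CO: 3/3 = 1.000
Smaller ratio is limiting.

CO


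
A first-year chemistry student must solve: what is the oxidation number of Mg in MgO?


Group 2 metal: +2
Oxidation number: +2

+2


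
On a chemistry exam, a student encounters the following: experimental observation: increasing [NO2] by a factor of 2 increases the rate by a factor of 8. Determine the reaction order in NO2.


rate ∝ [NO2]^n
2^n = 8 → n = 3
Order in NO2: 3

3


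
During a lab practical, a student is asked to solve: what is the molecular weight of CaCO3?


M(CaCO3) = 1×40.08 + 1×12.01 + 3×16.0
= 40.08 + 12.01 + 48.0
= 100.09 g/mol

100.09 g/mol


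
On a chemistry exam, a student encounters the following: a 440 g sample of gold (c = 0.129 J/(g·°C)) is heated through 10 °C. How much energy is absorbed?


q = mcΔT = 440 × 0.129 × 10
= 567.60 J

567.60 J


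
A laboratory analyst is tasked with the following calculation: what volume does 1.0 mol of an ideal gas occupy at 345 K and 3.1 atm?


PV = nRT  (R = 0.08206 L·atm/(mol·K))
V = nRT/P = 1.0×0.08206×345/3.1
= 9.132 L

9.132 L


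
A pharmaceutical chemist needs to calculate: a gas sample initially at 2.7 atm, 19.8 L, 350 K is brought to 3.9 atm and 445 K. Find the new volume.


P1V1/T1 = P2V2/T2
V2 = P1V1T2/(T1P2)
= 2.7×19.8×445/(350×3.9)
= 17.428 L

17.428 L


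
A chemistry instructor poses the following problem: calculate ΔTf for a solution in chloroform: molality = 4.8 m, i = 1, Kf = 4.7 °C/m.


ΔTf = Kf × m × i
= 4.7 × 4.8 × 1
= 22.56 °C

22.56 °C


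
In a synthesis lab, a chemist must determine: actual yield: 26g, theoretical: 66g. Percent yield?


% yield = actual/theoretical × 100
= 26/66 × 100
= 39.39%

39.39%


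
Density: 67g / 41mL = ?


ρ = mass/volume
= 67/41
= 1.634 g/mL

1.634 g/mL


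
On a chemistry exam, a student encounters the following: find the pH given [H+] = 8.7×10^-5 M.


pH = -log10([H+]) = -log10(8.7×10^-5)
= 5 - log10(8.7)
= 5 - 0.94
= 4.06

4.06


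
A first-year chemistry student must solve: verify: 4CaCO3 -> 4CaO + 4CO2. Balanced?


Equation: 4CaCO3 -> 4CaO + 4CO2
Check atoms: C: 4=4, Ca: 4=4, O: 12=12
Balanced

Yes, balanced


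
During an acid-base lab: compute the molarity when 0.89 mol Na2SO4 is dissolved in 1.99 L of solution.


M = n/V = 0.89/1.99 = 0.447 mol/L

0.447 M


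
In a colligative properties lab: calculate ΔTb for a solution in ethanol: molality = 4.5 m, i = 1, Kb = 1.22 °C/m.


ΔTb = Kb × m × i
= 1.22 × 4.5 × 1
= 5.49 °C

5.49 °C


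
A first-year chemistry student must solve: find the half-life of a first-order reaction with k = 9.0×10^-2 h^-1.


t½ = ln2/k = 0.693147/(9.0×10^-2 h^-1)
= 7.702 h

7.702 h


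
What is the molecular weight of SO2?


M(SO2) = 1×32.07 + 2×16.0
= 32.07 + 32.0
= 64.07 g/mol

64.07 g/mol


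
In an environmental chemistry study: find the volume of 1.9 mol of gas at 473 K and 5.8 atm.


PV = nRT  (R = 0.08206 L·atm/(mol·K))
V = nRT/P = 1.9×0.08206×473/5.8
= 12.715 L

12.715 L


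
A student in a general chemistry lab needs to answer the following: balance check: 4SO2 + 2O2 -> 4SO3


Equation: 4SO2 + 2O2 -> 4SO3
Check atoms: O: 12=12, S: 4=4
Balanced

Yes, balanced


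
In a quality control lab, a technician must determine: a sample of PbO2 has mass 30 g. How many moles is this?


M(PbO2) = 239.2 g/mol
n = mass/M = 30/239.2 = 0.1254 mol

0.1254 mol


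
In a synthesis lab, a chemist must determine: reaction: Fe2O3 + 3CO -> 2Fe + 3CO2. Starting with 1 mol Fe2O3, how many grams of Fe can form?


Mole ratio Fe:Fe2O3 = 2:1
n(Fe) = 1 × 2/1 = 2.000 mol
mass = 2.000 × 55.85 = 111.7 g

111.7 g


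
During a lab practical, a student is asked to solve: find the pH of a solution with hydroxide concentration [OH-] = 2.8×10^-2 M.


pOH = -log10([OH-]) = -log10(2.8×10^-2)
= 2 - log10(2.8) = 1.55
pH = 14 - pOH = 14 - 1.55 = 12.45

12.45


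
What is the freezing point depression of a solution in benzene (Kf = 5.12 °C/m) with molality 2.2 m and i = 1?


ΔTf = Kf × m × i
= 5.12 × 2.2 × 1
= 11.264 °C

11.264 °C


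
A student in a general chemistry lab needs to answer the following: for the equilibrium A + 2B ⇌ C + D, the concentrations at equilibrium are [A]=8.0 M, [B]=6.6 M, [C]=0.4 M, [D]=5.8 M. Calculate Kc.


Kc = [C][D]/([A][B]^2)
= (0.4^1 × 5.8^1)/(8.0^1 × 6.6^2)
= 2.32/348.48
= 0.006657

0.006657


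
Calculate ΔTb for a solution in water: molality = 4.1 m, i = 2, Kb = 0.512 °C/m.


ΔTb = Kb × m × i
= 0.512 × 4.1 × 2
= 4.1984 °C

4.1984 °C


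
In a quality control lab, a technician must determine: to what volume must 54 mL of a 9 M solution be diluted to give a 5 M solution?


C1V1 = C2V2
9 × 54 = 5 × V2
V2 = 486/5 = 97.2 mL

97.2 mL


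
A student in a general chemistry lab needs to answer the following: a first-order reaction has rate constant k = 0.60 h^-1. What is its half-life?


t½ = ln2/k = 0.693147/(0.60 h^-1)
= 1.155 h

1.155 h


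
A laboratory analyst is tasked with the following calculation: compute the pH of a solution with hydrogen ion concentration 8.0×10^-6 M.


pH = -log10([H+]) = -log10(8.0×10^-6)
= 6 - log10(8.0)
= 6 - 0.9
= 5.1

5.1


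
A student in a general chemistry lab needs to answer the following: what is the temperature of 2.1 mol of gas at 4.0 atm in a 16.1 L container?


PV = nRT  (R = 0.08206 L·atm/(mol·K))
T = PV/(nR) = 4.0×16.1/(2.1×0.08206)
= 64.40/0.172326
= 373.71 K

373.71 K


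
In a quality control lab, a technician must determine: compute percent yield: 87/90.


% yield = actual/theoretical × 100
= 87/90 × 100
= 96.67%

96.67%


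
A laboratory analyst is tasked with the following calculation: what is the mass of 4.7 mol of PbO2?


M(PbO2) = 239.2 g/mol
mass = n × M = 4.7 × 239.2 = 1124.24 g

1124.24 g


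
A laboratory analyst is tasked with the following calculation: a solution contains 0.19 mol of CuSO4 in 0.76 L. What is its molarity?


M = n/V = 0.19/0.76 = 0.250 mol/L

0.250 M


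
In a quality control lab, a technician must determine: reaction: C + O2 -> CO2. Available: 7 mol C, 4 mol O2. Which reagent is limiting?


Mole ratio available / coefficient:
  C: 7/1 = 7.000
  O2: 4/1 = 4.000
Smaller ratio is limiting.

O2


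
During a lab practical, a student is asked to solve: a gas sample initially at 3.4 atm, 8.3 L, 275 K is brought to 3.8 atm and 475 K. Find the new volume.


P1V1/T1 = P2V2/T2
V2 = P1V1T2/(T1P2)
= 3.4×8.3×475/(275×3.8)
= 12.827 L

12.827 L


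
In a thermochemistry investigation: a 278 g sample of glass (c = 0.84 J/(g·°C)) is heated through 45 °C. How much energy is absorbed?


q = mcΔT = 278 × 0.84 × 45
= 10508.40 J

10508.40 J


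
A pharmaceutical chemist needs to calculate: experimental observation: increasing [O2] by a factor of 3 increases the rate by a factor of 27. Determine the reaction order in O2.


rate ∝ [O2]^n
3^n = 27 → n = 3
Order in O2: 3

3


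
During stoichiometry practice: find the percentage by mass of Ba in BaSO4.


M(BaSO4) = 1×137.33 + 1×32.07 + 4×16.0 = 233.40 g/mol
Mass of Ba = 1 × 137.33 = 137.33 g/mol
% Ba = 137.33/233.40 × 100 = 58.84%

58.84%


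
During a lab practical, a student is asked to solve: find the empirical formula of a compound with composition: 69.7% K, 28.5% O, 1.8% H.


Assume 100 g sample. Moles of each element:
  K: 69.7/39.1 = 1.783 mol
  O: 28.5/16.0 = 1.781 mol
  H: 1.8/1.008 = 1.786 mol
Divide by smallest (1.781):
  K: 1.783/1.781 = 1.0
  O: 1.781/1.781 = 1.0
  H: 1.786/1.781 = 1.0
Empirical formula: KOH

KOH


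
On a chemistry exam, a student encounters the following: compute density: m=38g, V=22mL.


ρ = mass/volume
= 38/22
= 1.727 g/mL

1.727 g/mL


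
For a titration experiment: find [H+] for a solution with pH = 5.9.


[H+] = 10^(-pH) = 10^(-5.9)
= 1.26×10^-6 M

1.26×10^-6 M


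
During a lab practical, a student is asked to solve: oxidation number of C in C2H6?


2x + 6(+1) = 0, so x = -3
Oxidation number: -3

-3


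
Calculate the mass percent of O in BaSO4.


M(BaSO4) = 1×137.33 + 1×32.07 + 4×16.0 = 233.40 g/mol
Mass of O = 4 × 16.0 = 64.00 g/mol
% O = 64.00/233.40 × 100 = 27.42%

27.42%


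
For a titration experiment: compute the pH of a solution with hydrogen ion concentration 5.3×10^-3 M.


pH = -log10([H+]) = -log10(5.3×10^-3)
= 3 - log10(5.3)
= 3 - 0.72
= 2.28

2.28


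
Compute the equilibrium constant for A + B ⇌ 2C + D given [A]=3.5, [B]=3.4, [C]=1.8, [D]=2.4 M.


Kc = [C]^2[D]/([A][B])
= (1.8^2 × 2.4^1)/(3.5^1 × 3.4^1)
= 7.776/11.9
= 0.6534

0.6534


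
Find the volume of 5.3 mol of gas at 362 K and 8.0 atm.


PV = nRT  (R = 0.08206 L·atm/(mol·K))
V = nRT/P = 5.3×0.08206×362/8.0
= 19.68 L

19.68 L


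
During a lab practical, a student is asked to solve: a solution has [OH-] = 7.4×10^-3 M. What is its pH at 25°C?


pOH = -log10([OH-]) = -log10(7.4×10^-3)
= 3 - log10(7.4) = 2.13
pH = 14 - pOH = 14 - 2.13 = 11.87

11.87


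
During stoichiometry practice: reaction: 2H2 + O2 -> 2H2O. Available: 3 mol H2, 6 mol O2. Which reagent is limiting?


Mole ratio available / coefficient:
  H2: 3/2 = 1.500
  O2: 6/1 = 6.000
Smaller ratio is limiting.

H2


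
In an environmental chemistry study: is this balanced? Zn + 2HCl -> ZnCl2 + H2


Equation: Zn + 2HCl -> ZnCl2 + H2
Check atoms: Cl: 2=2, H: 2=2, Zn: 1=1
Balanced

Yes, balanced


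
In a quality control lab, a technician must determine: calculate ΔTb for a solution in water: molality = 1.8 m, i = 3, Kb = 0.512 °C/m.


ΔTb = Kb × m × i
= 0.512 × 1.8 × 3
= 2.7648 °C

2.7648 °C


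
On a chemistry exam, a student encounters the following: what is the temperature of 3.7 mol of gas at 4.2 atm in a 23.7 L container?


PV = nRT  (R = 0.08206 L·atm/(mol·K))
T = PV/(nR) = 4.2×23.7/(3.7×0.08206)
= 99.54/0.303622
= 327.84 K

327.84 K


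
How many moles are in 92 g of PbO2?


M(PbO2) = 239.2 g/mol
n = mass/M = 92/239.2 = 0.3846 mol

0.3846 mol


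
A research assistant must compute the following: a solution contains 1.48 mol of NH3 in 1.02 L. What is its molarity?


M = n/V = 1.48/1.02 = 1.451 mol/L

1.451 M


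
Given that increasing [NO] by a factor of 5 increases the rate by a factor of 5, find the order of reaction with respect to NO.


rate ∝ [NO]^n
5^n = 5 → n = 1
Order in NO: 1

1


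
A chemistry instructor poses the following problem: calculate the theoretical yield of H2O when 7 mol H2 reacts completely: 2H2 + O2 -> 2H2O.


Mole ratio H2O:H2 = 2:2
n(H2O) = 7 × 2/2 = 7.000 mol
mass = 7.000 × 18.02 = 126.14 g

126.14 g


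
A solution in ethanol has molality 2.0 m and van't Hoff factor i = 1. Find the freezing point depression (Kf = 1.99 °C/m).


ΔTf = Kf × m × i
= 1.99 × 2.0 × 1
= 3.98 °C

3.98 °C


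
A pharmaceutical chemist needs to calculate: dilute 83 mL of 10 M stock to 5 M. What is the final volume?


C1V1 = C2V2
10 × 83 = 5 × V2
V2 = 830/5 = 166.0 mL

166.0 mL


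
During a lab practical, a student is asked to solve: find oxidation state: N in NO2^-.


x + 2(-2) = -1, so x = +3
Oxidation number: +3

+3


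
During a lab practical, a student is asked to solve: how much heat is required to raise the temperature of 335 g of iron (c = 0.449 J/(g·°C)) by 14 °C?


q = mcΔT = 335 × 0.449 × 14
= 2105.81 J

2105.81 J


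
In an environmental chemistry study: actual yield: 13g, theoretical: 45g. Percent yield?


% yield = actual/theoretical × 100
= 13/45 × 100
= 28.89%

28.89%


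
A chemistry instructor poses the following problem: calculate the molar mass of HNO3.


M(HNO3) = 1×1.008 + 1×14.01 + 3×16.0
= 1.01 + 14.01 + 48.0
= 63.02 g/mol

63.02 g/mol


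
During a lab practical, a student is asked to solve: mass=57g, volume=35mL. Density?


ρ = mass/volume
= 57/35
= 1.629 g/mL

1.629 g/mL


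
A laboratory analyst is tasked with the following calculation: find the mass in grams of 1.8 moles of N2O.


M(N2O) = 44.02 g/mol
mass = n × M = 1.8 × 44.02 = 79.24 g

79.24 g


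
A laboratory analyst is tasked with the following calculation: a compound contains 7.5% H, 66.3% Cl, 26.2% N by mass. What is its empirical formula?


Assume 100 g sample. Moles of each element:
  H: 7.5/1.008 = 7.44 mol
  Cl: 66.3/35.45 = 1.87 mol
  N: 26.2/14.01 = 1.87 mol
Divide by smallest (1.87):
  H: 7.44/1.87 = 3.98
  Cl: 1.87/1.87 = 1.0
  N: 1.87/1.87 = 1.0
Empirical formula: NH4Cl

NH4Cl


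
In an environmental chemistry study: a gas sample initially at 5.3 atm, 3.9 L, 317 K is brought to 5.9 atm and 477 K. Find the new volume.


P1V1/T1 = P2V2/T2
V2 = P1V1T2/(T1P2)
= 5.3×3.9×477/(317×5.9)
= 5.272 L

5.272 L


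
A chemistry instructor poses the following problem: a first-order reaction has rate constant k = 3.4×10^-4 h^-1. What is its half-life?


t½ = ln2/k = 0.693147/(3.4×10^-4 h^-1)
= 2039 h

2039 h


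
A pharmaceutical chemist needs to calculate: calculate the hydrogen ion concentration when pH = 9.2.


[H+] = 10^(-pH) = 10^(-9.2)
= 6.31×10^-10 M

6.31×10^-10 M


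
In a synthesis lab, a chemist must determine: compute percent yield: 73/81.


% yield = actual/theoretical × 100
= 73/81 × 100
= 90.12%

90.12%


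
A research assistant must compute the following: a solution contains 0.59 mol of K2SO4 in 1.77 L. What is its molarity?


M = n/V = 0.59/1.77 = 0.333 mol/L

0.333 M


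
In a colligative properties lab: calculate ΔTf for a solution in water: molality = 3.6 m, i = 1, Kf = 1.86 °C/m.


ΔTf = Kf × m × i
= 1.86 × 3.6 × 1
= 6.696 °C

6.696 °C


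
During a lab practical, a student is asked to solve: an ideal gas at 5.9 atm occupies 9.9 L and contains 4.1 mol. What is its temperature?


PV = nRT  (R = 0.08206 L·atm/(mol·K))
T = PV/(nR) = 5.9×9.9/(4.1×0.08206)
= 58.41/0.336446
= 173.61 K

173.61 K


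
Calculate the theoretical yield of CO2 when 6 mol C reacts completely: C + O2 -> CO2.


Mole ratio CO2:C = 1:1
n(CO2) = 6 × 1/1 = 6.000 mol
mass = 6.000 × 44.01 = 264.06 g

264.06 g


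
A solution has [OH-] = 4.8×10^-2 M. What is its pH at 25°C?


pOH = -log10([OH-]) = -log10(4.8×10^-2)
= 2 - log10(4.8) = 1.32
pH = 14 - pOH = 14 - 1.32 = 12.68

12.68


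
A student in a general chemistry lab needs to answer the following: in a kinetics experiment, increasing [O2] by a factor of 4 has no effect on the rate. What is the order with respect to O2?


rate ∝ [O2]^n
rate ∝ [O2]^0
Order in O2: 0

0


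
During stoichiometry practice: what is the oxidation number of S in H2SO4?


2(+1) + x + 4(-2) = 0, so x = +6
Oxidation number: +6

+6


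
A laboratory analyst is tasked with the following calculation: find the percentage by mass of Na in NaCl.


M(NaCl) = 1×22.99 + 1×35.45 = 58.44 g/mol
Mass of Na = 1 × 22.99 = 22.99 g/mol
% Na = 22.99/58.44 × 100 = 39.34%

39.34%


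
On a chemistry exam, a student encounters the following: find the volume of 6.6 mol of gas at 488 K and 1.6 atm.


PV = nRT  (R = 0.08206 L·atm/(mol·K))
V = nRT/P = 6.6×0.08206×488/1.6
= 165.187 L

165.187 L


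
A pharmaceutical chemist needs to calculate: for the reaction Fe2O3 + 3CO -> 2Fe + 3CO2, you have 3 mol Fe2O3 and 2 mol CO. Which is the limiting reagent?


Mole ratio available / coefficient:
  Fe2O3: 3/1 = 3.000
  CO: 2/3 = 0.667
Smaller ratio is limiting.

CO


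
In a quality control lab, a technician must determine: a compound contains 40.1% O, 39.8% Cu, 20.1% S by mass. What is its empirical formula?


Assume 100 g sample. Moles of each element:
  O: 40.1/16.0 = 2.506 mol
  Cu: 39.8/63.55 = 0.626 mol
  S: 20.1/32.07 = 0.627 mol
Divide by smallest (0.626):
  O: 2.506/0.626 = 4.0
  Cu: 0.626/0.626 = 1.0
  S: 0.627/0.626 = 1.0
Empirical formula: CuSO4

CuSO4


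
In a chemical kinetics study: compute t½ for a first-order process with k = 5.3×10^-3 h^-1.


t½ = ln2/k = 0.693147/(5.3×10^-3 h^-1)
= 130.8 h

130.8 h


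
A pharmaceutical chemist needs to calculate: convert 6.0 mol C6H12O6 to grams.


M(C6H12O6) = 180.16 g/mol
mass = n × M = 6.0 × 180.16 = 1080.96 g

1080.96 g


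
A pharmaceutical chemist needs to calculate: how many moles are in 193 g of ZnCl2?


M(ZnCl2) = 136.28 g/mol
n = mass/M = 193/136.28 = 1.4162 mol

1.4162 mol


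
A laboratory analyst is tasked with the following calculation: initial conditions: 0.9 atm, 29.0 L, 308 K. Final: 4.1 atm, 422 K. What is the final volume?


P1V1/T1 = P2V2/T2
V2 = P1V1T2/(T1P2)
= 0.9×29.0×422/(308×4.1)
= 8.722 L

8.722 L


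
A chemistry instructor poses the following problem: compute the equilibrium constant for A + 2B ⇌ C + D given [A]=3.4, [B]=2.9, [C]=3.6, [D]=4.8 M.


Kc = [C][D]/([A][B]^2)
= (3.6^1 × 4.8^1)/(3.4^1 × 2.9^2)
= 17.28/28.594
= 0.6043

0.6043


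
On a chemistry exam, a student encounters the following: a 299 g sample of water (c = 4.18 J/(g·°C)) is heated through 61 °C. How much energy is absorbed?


q = mcΔT = 299 × 4.18 × 61
= 76239.02 J

76239.02 J


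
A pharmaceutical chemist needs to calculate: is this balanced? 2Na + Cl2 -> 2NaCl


Equation: 2Na + Cl2 -> 2NaCl
Check atoms: Cl: 2=2, Na: 2=2
Balanced

Yes, balanced


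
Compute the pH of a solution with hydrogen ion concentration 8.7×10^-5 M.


pH = -log10([H+]) = -log10(8.7×10^-5)
= 5 - log10(8.7)
= 5 - 0.94
= 4.06

4.06


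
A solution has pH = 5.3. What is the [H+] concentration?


[H+] = 10^(-pH) = 10^(-5.3)
= 5.01×10^-6 M

5.01×10^-6 M


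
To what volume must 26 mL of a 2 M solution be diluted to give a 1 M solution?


C1V1 = C2V2
2 × 26 = 1 × V2
V2 = 52/1 = 52.0 mL

52.0 mL


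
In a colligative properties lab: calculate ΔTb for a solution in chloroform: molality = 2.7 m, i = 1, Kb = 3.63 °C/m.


ΔTb = Kb × m × i
= 3.63 × 2.7 × 1
= 9.801 °C

9.801 °C


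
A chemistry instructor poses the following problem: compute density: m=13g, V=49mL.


ρ = mass/volume
= 13/49
= 0.265 g/mL

0.265 g/mL


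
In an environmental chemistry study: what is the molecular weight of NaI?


M(NaI) = 1×22.99 + 1×126.9
= 22.99 + 126.9
= 149.89 g/mol

149.89 g/mol


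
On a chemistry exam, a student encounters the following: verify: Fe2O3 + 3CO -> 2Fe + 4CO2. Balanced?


Equation: Fe2O3 + 3CO -> 2Fe + 4CO2
Check atoms: C: 3≠4, Fe: 2=2, O: 6≠8
Not balanced

No, not balanced


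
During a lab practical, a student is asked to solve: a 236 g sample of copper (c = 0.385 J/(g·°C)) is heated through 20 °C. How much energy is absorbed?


q = mcΔT = 236 × 0.385 × 20
= 1817.20 J

1817.20 J


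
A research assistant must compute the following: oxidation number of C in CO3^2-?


x + 3(-2) = -2, so x = +4
Oxidation number: +4

+4


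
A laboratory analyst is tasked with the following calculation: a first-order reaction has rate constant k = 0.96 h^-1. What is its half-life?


t½ = ln2/k = 0.693147/(0.96 h^-1)
= 0.7220 h

0.7220 h


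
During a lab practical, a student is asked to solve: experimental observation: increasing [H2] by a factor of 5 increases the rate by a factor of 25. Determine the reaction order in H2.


rate ∝ [H2]^n
5^n = 25 → n = 2
Order in H2: 2

2


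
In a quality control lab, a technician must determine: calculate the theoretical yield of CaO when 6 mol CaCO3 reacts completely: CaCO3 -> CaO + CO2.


Mole ratio CaO:CaCO3 = 1:1
n(CaO) = 6 × 1/1 = 6.000 mol
mass = 6.000 × 56.08 = 336.48 g

336.48 g


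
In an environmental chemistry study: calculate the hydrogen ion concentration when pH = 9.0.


[H+] = 10^(-pH) = 10^(-9.0)
= 1.0×10^-9 M

1.0×10^-9 M


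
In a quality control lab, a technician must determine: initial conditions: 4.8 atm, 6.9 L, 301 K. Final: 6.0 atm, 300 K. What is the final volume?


P1V1/T1 = P2V2/T2
V2 = P1V1T2/(T1P2)
= 4.8×6.9×300/(301×6.0)
= 5.502 L

5.502 L


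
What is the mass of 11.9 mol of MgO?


M(MgO) = 40.31 g/mol
mass = n × M = 11.9 × 40.31 = 479.69 g

479.69 g


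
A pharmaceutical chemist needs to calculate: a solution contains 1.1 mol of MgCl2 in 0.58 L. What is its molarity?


M = n/V = 1.1/0.58 = 1.897 mol/L

1.897 M


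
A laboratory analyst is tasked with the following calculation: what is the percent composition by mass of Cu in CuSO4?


M(CuSO4) = 1×63.55 + 1×32.07 + 4×16.0 = 159.62 g/mol
Mass of Cu = 1 × 63.55 = 63.55 g/mol
% Cu = 63.55/159.62 × 100 = 39.81%

39.81%


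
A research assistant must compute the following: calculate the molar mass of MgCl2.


M(MgCl2) = 1×24.31 + 2×35.45
= 24.31 + 70.9
= 95.21 g/mol

95.21 g/mol


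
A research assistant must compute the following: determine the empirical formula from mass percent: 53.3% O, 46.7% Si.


Assume 100 g sample. Moles of each element:
  O: 53.3/16.0 = 3.331 mol
  Si: 46.7/28.09 = 1.663 mol
Divide by smallest (1.663):
  O: 3.331/1.663 = 2.0
  Si: 1.663/1.663 = 1.0
Empirical formula: SiO2

SiO2


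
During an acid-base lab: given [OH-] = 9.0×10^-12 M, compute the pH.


pOH = -log10([OH-]) = -log10(9.0×10^-12)
= 12 - log10(9.0) = 11.05
pH = 14 - pOH = 14 - 11.05 = 2.95

2.95


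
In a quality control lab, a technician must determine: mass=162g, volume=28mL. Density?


ρ = mass/volume
= 162/28
= 5.786 g/mL

5.786 g/mL


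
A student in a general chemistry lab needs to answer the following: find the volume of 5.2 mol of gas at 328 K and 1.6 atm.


PV = nRT  (R = 0.08206 L·atm/(mol·K))
V = nRT/P = 5.2×0.08206×328/1.6
= 87.476 L

87.476 L


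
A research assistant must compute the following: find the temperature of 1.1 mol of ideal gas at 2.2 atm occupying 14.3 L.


PV = nRT  (R = 0.08206 L·atm/(mol·K))
T = PV/(nR) = 2.2×14.3/(1.1×0.08206)
= 31.46/0.090266
= 348.53 K

348.53 K


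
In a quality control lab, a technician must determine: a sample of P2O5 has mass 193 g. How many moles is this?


M(P2O5) = 141.94 g/mol
n = mass/M = 193/141.94 = 1.3597 mol

1.3597 mol


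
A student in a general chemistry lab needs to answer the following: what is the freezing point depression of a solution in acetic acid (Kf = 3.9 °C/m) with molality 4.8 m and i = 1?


ΔTf = Kf × m × i
= 3.9 × 4.8 × 1
= 18.72 °C

18.72 °C


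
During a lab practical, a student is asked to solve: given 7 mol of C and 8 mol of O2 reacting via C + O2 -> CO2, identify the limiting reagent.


Mole ratio available / coefficient:
  C: 7/1 = 7.000
  O2: 8/1 = 8.000
Smaller ratio is limiting.

C


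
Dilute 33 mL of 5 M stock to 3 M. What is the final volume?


C1V1 = C2V2
5 × 33 = 3 × V2
V2 = 165/3 = 55.0 mL

55.0 mL


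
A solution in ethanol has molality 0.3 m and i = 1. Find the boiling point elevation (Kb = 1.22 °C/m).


ΔTb = Kb × m × i
= 1.22 × 0.3 × 1
= 0.366 °C

0.366 °C


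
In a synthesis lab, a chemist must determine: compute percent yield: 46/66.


% yield = actual/theoretical × 100
= 46/66 × 100
= 69.7%

69.7%


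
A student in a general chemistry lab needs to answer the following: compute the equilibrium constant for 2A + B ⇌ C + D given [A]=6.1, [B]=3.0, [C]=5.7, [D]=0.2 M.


Kc = [C][D]/([A]^2[B])
= (5.7^1 × 0.2^1)/(6.1^2 × 3.0^1)
= 1.14/111.63
= 0.01021

0.01021


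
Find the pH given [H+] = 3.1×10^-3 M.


pH = -log10([H+]) = -log10(3.1×10^-3)
= 3 - log10(3.1)
= 3 - 0.49
= 2.51

2.51


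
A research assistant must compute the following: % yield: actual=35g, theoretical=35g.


% yield = actual/theoretical × 100
= 35/35 × 100
= 100.0%

100.0%


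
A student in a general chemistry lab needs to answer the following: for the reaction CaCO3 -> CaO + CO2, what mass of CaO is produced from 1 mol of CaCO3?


Mole ratio CaO:CaCO3 = 1:1
n(CaO) = 1 × 1/1 = 1.000 mol
mass = 1.000 × 56.08 = 56.08 g

56.08 g


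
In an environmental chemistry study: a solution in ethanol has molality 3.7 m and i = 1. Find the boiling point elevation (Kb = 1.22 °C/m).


ΔTb = Kb × m × i
= 1.22 × 3.7 × 1
= 4.514 °C

4.514 °C


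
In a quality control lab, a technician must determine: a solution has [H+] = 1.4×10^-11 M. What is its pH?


pH = -log10([H+]) = -log10(1.4×10^-11)
= 11 - log10(1.4)
= 11 - 0.15
= 10.85

10.85


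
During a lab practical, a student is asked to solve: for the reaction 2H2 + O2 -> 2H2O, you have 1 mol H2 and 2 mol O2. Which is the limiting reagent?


Mole ratio available / coefficient:
  H2: 1/2 = 0.500
  O2: 2/1 = 2.000
Smaller ratio is limiting.

H2


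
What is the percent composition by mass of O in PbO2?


M(PbO2) = 1×207.2 + 2×16.0 = 239.20 g/mol
Mass of O = 2 × 16.0 = 32.00 g/mol
% O = 32.00/239.20 × 100 = 13.38%

13.38%


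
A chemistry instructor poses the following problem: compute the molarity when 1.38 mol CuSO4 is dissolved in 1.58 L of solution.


M = n/V = 1.38/1.58 = 0.873 mol/L

0.873 M


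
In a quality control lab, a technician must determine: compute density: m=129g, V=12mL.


ρ = mass/volume
= 129/12
= 10.75 g/mL

10.75 g/mL


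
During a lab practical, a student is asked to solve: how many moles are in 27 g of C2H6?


M(C2H6) = 30.07 g/mol
n = mass/M = 27/30.07 = 0.8979 mol

0.8979 mol


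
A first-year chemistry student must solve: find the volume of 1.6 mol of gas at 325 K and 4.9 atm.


PV = nRT  (R = 0.08206 L·atm/(mol·K))
V = nRT/P = 1.6×0.08206×325/4.9
= 8.708 L

8.708 L


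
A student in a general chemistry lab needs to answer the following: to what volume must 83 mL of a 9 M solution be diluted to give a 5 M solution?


C1V1 = C2V2
9 × 83 = 5 × V2
V2 = 747/5 = 149.4 mL

149.4 mL


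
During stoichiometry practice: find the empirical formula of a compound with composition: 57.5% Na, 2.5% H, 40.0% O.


Assume 100 g sample. Moles of each element:
  Na: 57.5/22.99 = 2.501 mol
  H: 2.5/1.008 = 2.48 mol
  O: 40.0/16.0 = 2.5 mol
Divide by smallest (2.48):
  Na: 2.501/2.48 = 1.01
  H: 2.48/2.48 = 1.0
  O: 2.5/2.48 = 1.01
Empirical formula: NaOH

NaOH


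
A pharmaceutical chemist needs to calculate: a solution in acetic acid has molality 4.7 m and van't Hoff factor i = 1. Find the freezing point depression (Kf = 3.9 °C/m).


ΔTf = Kf × m × i
= 3.9 × 4.7 × 1
= 18.33 °C

18.33 °C


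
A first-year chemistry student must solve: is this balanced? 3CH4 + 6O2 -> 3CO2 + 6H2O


Equation: 3CH4 + 6O2 -> 3CO2 + 6H2O
Check atoms: C: 3=3, H: 12=12, O: 12=12
Balanced

Yes, balanced
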